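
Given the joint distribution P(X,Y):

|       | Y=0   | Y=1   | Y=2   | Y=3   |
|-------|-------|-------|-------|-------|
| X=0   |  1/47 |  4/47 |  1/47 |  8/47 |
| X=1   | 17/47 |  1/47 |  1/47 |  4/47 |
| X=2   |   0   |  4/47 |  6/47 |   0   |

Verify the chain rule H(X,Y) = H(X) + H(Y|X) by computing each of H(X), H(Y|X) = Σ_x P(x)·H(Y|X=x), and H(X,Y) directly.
H(X) = 1.5000 bits, H(Y|X) = 1.2248 bits, H(X,Y) = 2.7249 bits

Marginal of X (row sums):
  P(X=0) = 1/47 + 4/47 + 1/47 + 8/47 = 14/47
  P(X=1) = 17/47 + 1/47 + 1/47 + 4/47 = 23/47
  P(X=2) = 0 + 4/47 + 6/47 + 0 = 10/47
H(X) = -[(14/47)·log₂(14/47) + (23/47)·log₂(23/47) + (10/47)·log₂(10/47)]
  = 0.52045 + 0.50455 + 0.47503 = 1.5000 bits

H(Y|X) = Σ_x P(x)·H(Y|X=x):
  X=0: P(X=0) = 14/47, P(Y|X=0) = (1/14, 2/7, 1/14, 4/7) → H(Y|X=0) = 1.52164
  X=1: P(X=1) = 23/47, P(Y|X=1) = (17/23, 1/23, 1/23, 4/23) → H(Y|X=1) = 1.15457
  X=2: P(X=2) = 10/47, P(Y|X=2) = (0, 2/5, 3/5, 0) → H(Y|X=2) = 0.97095
H(Y|X) = (14/47)·1.52164 + (23/47)·1.15457 + (10/47)·0.97095 = 1.2248 bits

H(X,Y) = -Σ_{x,y} P(x,y) log₂ P(x,y). Per-cell terms -P(x,y)·log₂P(x,y):
  X=0: 0.11818, 0.30252, 0.11818, 0.43482
  X=1: 0.53066, 0.11818, 0.11818, 0.30252
  X=2: 0.00000, 0.30252, 0.37910, 0.00000
  (cells with P = 0 contribute 0)
Sum of the 12 terms: H(X,Y) = 2.7249 bits

Chain rule check:
  H(X) + H(Y|X) = 1.5000 + 1.2248 = 2.7248 bits
  H(X,Y) = 2.7249 bits
✓ Chain rule verified (Δ = 0.0001 is 4-dp rounding noise: each of the three values was rounded independently).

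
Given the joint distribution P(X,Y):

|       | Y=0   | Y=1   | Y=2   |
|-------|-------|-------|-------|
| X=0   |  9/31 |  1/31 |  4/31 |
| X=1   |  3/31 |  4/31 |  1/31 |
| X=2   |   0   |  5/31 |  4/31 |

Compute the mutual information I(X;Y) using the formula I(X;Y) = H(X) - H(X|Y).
0.3830 bits

I(X;Y) = H(X) - H(X|Y)

Marginal of X (row sums):
  P(X=0) = 9/31 + 1/31 + 4/31 = 14/31
  P(X=1) = 3/31 + 4/31 + 1/31 = 8/31
  P(X=2) = 0 + 5/31 + 4/31 = 9/31
H(X) = -[(14/31)·log₂(14/31) + (8/31)·log₂(8/31) + (9/31)·log₂(9/31)]
  = 0.51793 + 0.50431 + 0.51801 = 1.54025 bits

Marginal of Y (column sums):
  P(Y=0) = 9/31 + 3/31 + 0 = 12/31
  P(Y=1) = 1/31 + 4/31 + 5/31 = 10/31
  P(Y=2) = 4/31 + 1/31 + 4/31 = 9/31
H(X|Y) = Σ_y P(y)·H(X|Y=y):
  Y=0: P(Y=0) = 12/31, P(X|Y=0) = (3/4, 1/4, 0) → H(X|Y=0) = 0.81128
  Y=1: P(Y=1) = 10/31, P(X|Y=1) = (1/10, 2/5, 1/2) → H(X|Y=1) = 1.36096
  Y=2: P(Y=2) = 9/31, P(X|Y=2) = (4/9, 1/9, 4/9) → H(X|Y=2) = 1.39215
H(X|Y) = (12/31)·0.81128 + (10/31)·1.36096 + (9/31)·1.39215 = 1.15724 bits

I(X;Y) = H(X) - H(X|Y) = 1.54025 - 1.15724 = 0.3830 bits

Cross-check via I(X;Y) = H(X) + H(Y) - H(X,Y): computing H(Y) from the column sums and H(X,Y) from the 9 cells in the same way gives H(Y) = 1.57458 bits and H(X,Y) = 2.73181 bits, so
I(X;Y) = 1.54025 + 1.57458 - 2.73181 = 0.3830 bits ✓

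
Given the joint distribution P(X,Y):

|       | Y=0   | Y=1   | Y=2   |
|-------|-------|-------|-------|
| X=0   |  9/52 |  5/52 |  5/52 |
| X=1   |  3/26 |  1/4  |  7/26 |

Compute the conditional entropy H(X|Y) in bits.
0.8790 bits

H(X|Y) = H(X,Y) - H(Y)

H(X,Y) = -Σ_{x,y} P(x,y) log₂ P(x,y). Per-cell terms -P(x,y)·log₂P(x,y):
  X=0: 0.4379737, 0.3248569, 0.3248569
  X=1: 0.3594781, 0.5000000, 0.5096767
Sum of the 6 terms: H(X,Y) = 2.456842 bits

Marginal of Y (column sums):
  P(Y=0) = 9/52 + 3/26 = 15/52
  P(Y=1) = 5/52 + 1/4 = 9/26
  P(Y=2) = 5/52 + 7/26 = 19/52
H(Y) = -[(15/52)·log₂(15/52) + (9/26)·log₂(9/26) + (19/52)·log₂(19/52)]
  = 0.5173699 + 0.5297936 + 0.5307256 = 1.577889 bits

H(X|Y) = H(X,Y) - H(Y) = 2.456842 - 1.577889 = 0.8790 bits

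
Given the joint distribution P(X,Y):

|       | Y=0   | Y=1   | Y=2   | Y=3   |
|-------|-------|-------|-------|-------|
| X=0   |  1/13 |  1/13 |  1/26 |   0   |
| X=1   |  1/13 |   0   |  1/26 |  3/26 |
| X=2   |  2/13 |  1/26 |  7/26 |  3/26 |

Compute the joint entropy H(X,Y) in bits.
3.0404 bits

H(X,Y) = -Σ_{x,y} P(x,y) log₂ P(x,y). Per-cell terms -P(x,y)·log₂P(x,y):
  X=0: 0.2846, 0.2846, 0.1808, 0.0000
  X=1: 0.2846, 0.0000, 0.1808, 0.3595
  X=2: 0.4155, 0.1808, 0.5097, 0.3595
  (cells with P = 0 contribute 0)
Sum of the 12 terms: H(X,Y) = 3.0404 bits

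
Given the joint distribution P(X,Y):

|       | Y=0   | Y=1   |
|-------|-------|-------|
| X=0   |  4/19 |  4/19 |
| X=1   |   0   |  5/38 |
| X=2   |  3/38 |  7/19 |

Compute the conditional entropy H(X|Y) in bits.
1.2834 bits

H(X|Y) = H(X,Y) - H(Y)

H(X,Y) = -Σ_{x,y} P(x,y) log₂ P(x,y). Per-cell terms -P(x,y)·log₂P(x,y):
  X=0: 0.47325, 0.47325
  X=1: 0.00000, 0.38500
  X=2: 0.28918, 0.53074
  (cells with P = 0 contribute 0)
Sum of the 6 terms: H(X,Y) = 2.1514 bits

Marginal of Y (column sums):
  P(Y=0) = 4/19 + 0 + 3/38 = 11/38
  P(Y=1) = 4/19 + 5/38 + 7/19 = 27/38
H(Y) = -[(11/38)·log₂(11/38) + (27/38)·log₂(27/38)]
  = 0.51772 + 0.35032 = 0.8680 bits

H(X|Y) = H(X,Y) - H(Y) = 2.1514 - 0.8680 = 1.2834 bits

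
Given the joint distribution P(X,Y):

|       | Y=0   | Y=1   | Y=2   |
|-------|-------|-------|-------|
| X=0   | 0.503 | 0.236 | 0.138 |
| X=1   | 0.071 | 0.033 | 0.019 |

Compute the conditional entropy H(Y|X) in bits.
1.3886 bits

H(Y|X) = H(X,Y) - H(X)

H(X,Y) = -Σ_{x,y} P(x,y) log₂ P(x,y). Per-cell terms -P(x,y)·log₂P(x,y):
  X=0: 0.498659, 0.491621, 0.394302
  X=1: 0.270939, 0.162406, 0.108639
Sum of the 6 terms: H(X,Y) = 1.926566 bits

Marginal of X (row sums):
  P(X=0) = 0.503 + 0.236 + 0.138 = 0.877
  P(X=1) = 0.071 + 0.033 + 0.019 = 0.123
H(X) = -[0.877·log₂(0.877) + 0.123·log₂(0.123)]
  = 0.166061 + 0.371862 = 0.537923 bits

H(Y|X) = H(X,Y) - H(X) = 1.926566 - 0.537923 = 1.3886 bits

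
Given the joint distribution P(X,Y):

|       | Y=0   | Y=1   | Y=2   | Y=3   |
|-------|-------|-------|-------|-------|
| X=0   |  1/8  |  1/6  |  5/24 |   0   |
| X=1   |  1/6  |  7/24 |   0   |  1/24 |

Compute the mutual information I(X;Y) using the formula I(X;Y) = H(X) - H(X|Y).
0.2792 bits

I(X;Y) = H(X) - H(X|Y)

Marginal of X (row sums):
  P(X=0) = 1/8 + 1/6 + 5/24 + 0 = 1/2
  P(X=1) = 1/6 + 7/24 + 0 + 1/24 = 1/2
H(X) = -[(1/2)·log₂(1/2) + (1/2)·log₂(1/2)]
  = 0.5000 + 0.5000 = 1.0000 bits

Marginal of Y (column sums):
  P(Y=0) = 1/8 + 1/6 = 7/24
  P(Y=1) = 1/6 + 7/24 = 11/24
  P(Y=2) = 5/24 + 0 = 5/24
  P(Y=3) = 0 + 1/24 = 1/24
H(X|Y) = Σ_y P(y)·H(X|Y=y):
  Y=0: P(Y=0) = 7/24, P(X|Y=0) = (3/7, 4/7) → H(X|Y=0) = 0.9852
  Y=1: P(Y=1) = 11/24, P(X|Y=1) = (4/11, 7/11) → H(X|Y=1) = 0.9457
  Y=2: P(Y=2) = 5/24, P(X|Y=2) = (1, 0) → H(X|Y=2) = 0.0000
  Y=3: P(Y=3) = 1/24, P(X|Y=3) = (0, 1) → H(X|Y=3) = 0.0000
H(X|Y) = (7/24)·0.9852 + (11/24)·0.9457 + (5/24)·0.0000 + (1/24)·0.0000 = 0.7208 bits

I(X;Y) = H(X) - H(X|Y) = 1.0000 - 0.7208 = 0.2792 bits

Cross-check via I(X;Y) = H(X) + H(Y) - H(X,Y): computing H(Y) from the column sums and H(X,Y) from the 8 cells in the same way gives H(Y) = 1.6968 bits and H(X,Y) = 2.4176 bits, so
I(X;Y) = 1.0000 + 1.6968 - 2.4176 = 0.2792 bits ✓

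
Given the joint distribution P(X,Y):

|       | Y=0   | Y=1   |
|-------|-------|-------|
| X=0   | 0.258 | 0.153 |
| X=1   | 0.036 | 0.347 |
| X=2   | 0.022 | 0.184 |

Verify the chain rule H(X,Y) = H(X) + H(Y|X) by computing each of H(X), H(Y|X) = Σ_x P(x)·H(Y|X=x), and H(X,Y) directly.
H(X) = 1.5271 bits, H(Y|X) = 0.6646 bits, H(X,Y) = 2.1917 bits

Marginal of X (row sums):
  P(X=0) = 0.258 + 0.153 = 0.411
  P(X=1) = 0.036 + 0.347 = 0.383
  P(X=2) = 0.022 + 0.184 = 0.206
H(X) = -[0.411·log₂(0.411) + 0.383·log₂(0.383) + 0.206·log₂(0.206)]
  = 0.52723 + 0.53030 + 0.46953 = 1.5271 bits

H(Y|X) = Σ_x P(x)·H(Y|X=x):
  X=0: P(X=0) = 0.411, P(Y|X=0) = (86/137, 51/137) → H(Y|X=0) = 0.95239
  X=1: P(X=1) = 0.383, P(Y|X=1) = (36/383, 347/383) → H(Y|X=1) = 0.44967
  X=2: P(X=2) = 0.206, P(Y|X=2) = (11/103, 92/103) → H(Y|X=2) = 0.49018
H(Y|X) = 0.411·0.95239 + 0.383·0.44967 + 0.206·0.49018 = 0.6646 bits

H(X,Y) = -Σ_{x,y} P(x,y) log₂ P(x,y). Per-cell terms -P(x,y)·log₂P(x,y):
  X=0: 0.50428, 0.41438
  X=1: 0.17265, 0.52987
  X=2: 0.12114, 0.44937
Sum of the 6 terms: H(X,Y) = 2.1917 bits

Chain rule check:
  H(X) + H(Y|X) = 1.5271 + 0.6646 = 2.1917 bits
  H(X,Y) = 2.1917 bits
✓ Chain rule verified.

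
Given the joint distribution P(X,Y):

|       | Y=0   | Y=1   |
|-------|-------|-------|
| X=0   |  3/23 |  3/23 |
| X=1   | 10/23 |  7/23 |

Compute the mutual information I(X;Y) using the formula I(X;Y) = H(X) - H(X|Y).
0.0044 bits

I(X;Y) = H(X) - H(X|Y)

Marginal of X (row sums):
  P(X=0) = 3/23 + 3/23 = 6/23
  P(X=1) = 10/23 + 7/23 = 17/23
H(X) = -[(6/23)·log₂(6/23) + (17/23)·log₂(17/23)]
  = 0.505722 + 0.322334 = 0.82806 bits

Marginal of Y (column sums):
  P(Y=0) = 3/23 + 10/23 = 13/23
  P(Y=1) = 3/23 + 7/23 = 10/23
H(X|Y) = Σ_y P(y)·H(X|Y=y):
  Y=0: P(Y=0) = 13/23, P(X|Y=0) = (3/13, 10/13) → H(X|Y=0) = 0.779350
  Y=1: P(Y=1) = 10/23, P(X|Y=1) = (3/10, 7/10) → H(X|Y=1) = 0.881291
H(X|Y) = (13/23)·0.779350 + (10/23)·0.881291 = 0.82367 bits

I(X;Y) = H(X) - H(X|Y) = 0.82806 - 0.82367 = 0.0044 bits

Cross-check via I(X;Y) = H(X) + H(Y) - H(X,Y): computing H(Y) from the column sums and H(X,Y) from the 4 cells in the same way gives H(Y) = 0.98769 bits and H(X,Y) = 1.81136 bits, so
I(X;Y) = 0.82806 + 0.98769 - 1.81136 = 0.0044 bits ✓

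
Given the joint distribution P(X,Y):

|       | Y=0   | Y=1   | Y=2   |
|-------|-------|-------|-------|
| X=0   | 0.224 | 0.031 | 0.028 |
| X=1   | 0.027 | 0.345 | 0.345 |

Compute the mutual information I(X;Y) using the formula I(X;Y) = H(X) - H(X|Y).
0.4380 bits

I(X;Y) = H(X) - H(X|Y)

Marginal of X (row sums):
  P(X=0) = 0.224 + 0.031 + 0.028 = 0.283
  P(X=1) = 0.027 + 0.345 + 0.345 = 0.717
H(X) = -[0.283·log₂(0.283) + 0.717·log₂(0.717)]
  = 0.5154 + 0.3441 = 0.8595 bits

Marginal of Y (column sums):
  P(Y=0) = 0.224 + 0.027 = 0.251
  P(Y=1) = 0.031 + 0.345 = 0.376
  P(Y=2) = 0.028 + 0.345 = 0.373
H(X|Y) = Σ_y P(y)·H(X|Y=y):
  Y=0: P(Y=0) = 0.251, P(X|Y=0) = (224/251, 27/251) → H(X|Y=0) = 0.4925
  Y=1: P(Y=1) = 0.376, P(X|Y=1) = (31/376, 345/376) → H(X|Y=1) = 0.4107
  Y=2: P(Y=2) = 0.373, P(X|Y=2) = (28/373, 345/373) → H(X|Y=2) = 0.3846
H(X|Y) = 0.251·0.4925 + 0.376·0.4107 + 0.373·0.3846 = 0.4215 bits

I(X;Y) = H(X) - H(X|Y) = 0.8595 - 0.4215 = 0.4380 bits

Cross-check via I(X;Y) = H(X) + H(Y) - H(X,Y): computing H(Y) from the column sums and H(X,Y) from the 6 cells in the same way gives H(Y) = 1.5619 bits and H(X,Y) = 1.9834 bits, so
I(X;Y) = 0.8595 + 1.5619 - 1.9834 = 0.4380 bits ✓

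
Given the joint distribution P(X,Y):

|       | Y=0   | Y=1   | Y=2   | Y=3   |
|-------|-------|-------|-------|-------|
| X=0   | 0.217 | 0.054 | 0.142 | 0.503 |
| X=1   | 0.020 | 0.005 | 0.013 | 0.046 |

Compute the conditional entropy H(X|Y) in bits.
0.4161 bits

H(X|Y) = H(X,Y) - H(Y)

H(X,Y) = -Σ_{x,y} P(x,y) log₂ P(x,y). Per-cell terms -P(x,y)·log₂P(x,y):
  X=0: 0.47832, 0.22739, 0.39988, 0.49866
  X=1: 0.11288, 0.03822, 0.08145, 0.20434
Sum of the 8 terms: H(X,Y) = 2.0411 bits

Marginal of Y (column sums):
  P(Y=0) = 0.217 + 0.020 = 0.237
  P(Y=1) = 0.054 + 0.005 = 0.059
  P(Y=2) = 0.142 + 0.013 = 0.155
  P(Y=3) = 0.503 + 0.046 = 0.549
H(Y) = -[0.237·log₂(0.237) + 0.059·log₂(0.059) + 0.155·log₂(0.155) + 0.549·log₂(0.549)]
  = 0.49226 + 0.24091 + 0.41690 + 0.47495 = 1.6250 bits

H(X|Y) = H(X,Y) - H(Y) = 2.0411 - 1.6250 = 0.4161 bits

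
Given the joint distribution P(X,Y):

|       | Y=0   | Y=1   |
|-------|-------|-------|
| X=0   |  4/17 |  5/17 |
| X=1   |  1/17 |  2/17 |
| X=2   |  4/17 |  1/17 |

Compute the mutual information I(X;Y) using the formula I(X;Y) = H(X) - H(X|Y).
0.0984 bits

I(X;Y) = H(X) - H(X|Y)

Marginal of X (row sums):
  P(X=0) = 4/17 + 5/17 = 9/17
  P(X=1) = 1/17 + 2/17 = 3/17
  P(X=2) = 4/17 + 1/17 = 5/17
H(X) = -[(9/17)·log₂(9/17) + (3/17)·log₂(3/17) + (5/17)·log₂(5/17)]
  = 0.48576 + 0.44162 + 0.51927 = 1.44665 bits

Marginal of Y (column sums):
  P(Y=0) = 4/17 + 1/17 + 4/17 = 9/17
  P(Y=1) = 5/17 + 2/17 + 1/17 = 8/17
H(X|Y) = Σ_y P(y)·H(X|Y=y):
  Y=0: P(Y=0) = 9/17, P(X|Y=0) = (4/9, 1/9, 4/9) → H(X|Y=0) = 1.39215
  Y=1: P(Y=1) = 8/17, P(X|Y=1) = (5/8, 1/4, 1/8) → H(X|Y=1) = 1.29879
H(X|Y) = (9/17)·1.39215 + (8/17)·1.29879 = 1.34822 bits

I(X;Y) = H(X) - H(X|Y) = 1.44665 - 1.34822 = 0.0984 bits

Cross-check via I(X;Y) = H(X) + H(Y) - H(X,Y): computing H(Y) from the column sums and H(X,Y) from the 6 cells in the same way gives H(Y) = 0.99750 bits and H(X,Y) = 2.34572 bits, so
I(X;Y) = 1.44665 + 0.99750 - 2.34572 = 0.0984 bits ✓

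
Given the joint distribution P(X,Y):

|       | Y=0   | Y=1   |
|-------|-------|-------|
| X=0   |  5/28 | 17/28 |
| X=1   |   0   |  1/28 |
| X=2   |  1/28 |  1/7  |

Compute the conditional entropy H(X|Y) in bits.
0.8757 bits

H(X|Y) = H(X,Y) - H(Y)

H(X,Y) = -Σ_{x,y} P(x,y) log₂ P(x,y). Per-cell terms -P(x,y)·log₂P(x,y):
  X=0: 0.44383, 0.43708
  X=1: 0.00000, 0.17169
  X=2: 0.17169, 0.40105
  (cells with P = 0 contribute 0)
Sum of the 6 terms: H(X,Y) = 1.6253 bits

Marginal of Y (column sums):
  P(Y=0) = 5/28 + 0 + 1/28 = 3/14
  P(Y=1) = 17/28 + 1/28 + 1/7 = 11/14
H(Y) = -[(3/14)·log₂(3/14) + (11/14)·log₂(11/14)]
  = 0.47623 + 0.27337 = 0.7496 bits

H(X|Y) = H(X,Y) - H(Y) = 1.6253 - 0.7496 = 0.8757 bits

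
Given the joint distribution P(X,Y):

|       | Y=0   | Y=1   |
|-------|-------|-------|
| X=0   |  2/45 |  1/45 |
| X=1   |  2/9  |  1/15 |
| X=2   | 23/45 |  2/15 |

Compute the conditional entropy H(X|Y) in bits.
1.1826 bits

H(X|Y) = H(X,Y) - H(Y)

H(X,Y) = -Σ_{x,y} P(x,y) log₂ P(x,y). Per-cell terms -P(x,y)·log₂P(x,y):
  X=0: 0.1996, 0.1220
  X=1: 0.4822, 0.2605
  X=2: 0.4949, 0.3876
Sum of the 6 terms: H(X,Y) = 1.9468 bits

Marginal of Y (column sums):
  P(Y=0) = 2/45 + 2/9 + 23/45 = 7/9
  P(Y=1) = 1/45 + 1/15 + 2/15 = 2/9
H(Y) = -[(7/9)·log₂(7/9) + (2/9)·log₂(2/9)]
  = 0.2820 + 0.4822 = 0.7642 bits

H(X|Y) = H(X,Y) - H(Y) = 1.9468 - 0.7642 = 1.1826 bits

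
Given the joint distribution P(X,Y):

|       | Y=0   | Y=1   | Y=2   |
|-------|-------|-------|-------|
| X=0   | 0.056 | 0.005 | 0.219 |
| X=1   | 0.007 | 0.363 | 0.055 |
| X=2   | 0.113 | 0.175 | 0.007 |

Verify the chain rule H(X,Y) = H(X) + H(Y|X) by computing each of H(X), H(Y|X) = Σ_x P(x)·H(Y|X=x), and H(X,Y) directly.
H(X) = 1.5584 bits, H(Y|X) = 0.8490 bits, H(X,Y) = 2.4075 bits

Marginal of X (row sums):
  P(X=0) = 0.056 + 0.005 + 0.219 = 0.280
  P(X=1) = 0.007 + 0.363 + 0.055 = 0.425
  P(X=2) = 0.113 + 0.175 + 0.007 = 0.295
H(X) = -[0.280·log₂(0.280) + 0.425·log₂(0.425) + 0.295·log₂(0.295)]
  = 0.51422 + 0.52465 + 0.51956 = 1.5584 bits

H(Y|X) = Σ_x P(x)·H(Y|X=x):
  X=0: P(X=0) = 0.280, P(Y|X=0) = (1/5, 1/56, 219/280) → H(Y|X=0) = 0.84535
  X=1: P(X=1) = 0.425, P(Y|X=1) = (7/425, 363/425, 11/85) → H(Y|X=1) = 0.67364
  X=2: P(X=2) = 0.295, P(Y|X=2) = (113/295, 35/59, 7/295) → H(Y|X=2) = 1.10527
H(Y|X) = 0.280·0.84535 + 0.425·0.67364 + 0.295·1.10527 = 0.8490 bits

H(X,Y) = -Σ_{x,y} P(x,y) log₂ P(x,y). Per-cell terms -P(x,y)·log₂P(x,y):
  X=0: 0.23287, 0.03822, 0.47983
  X=1: 0.05011, 0.53069, 0.23014
  X=2: 0.35545, 0.44005, 0.05011
Sum of the 9 terms: H(X,Y) = 2.4075 bits

Chain rule check:
  H(X) + H(Y|X) = 1.5584 + 0.8490 = 2.4074 bits
  H(X,Y) = 2.4075 bits
✓ Chain rule verified (Δ = 0.0001 is 4-dp rounding noise: each of the three values was rounded independently).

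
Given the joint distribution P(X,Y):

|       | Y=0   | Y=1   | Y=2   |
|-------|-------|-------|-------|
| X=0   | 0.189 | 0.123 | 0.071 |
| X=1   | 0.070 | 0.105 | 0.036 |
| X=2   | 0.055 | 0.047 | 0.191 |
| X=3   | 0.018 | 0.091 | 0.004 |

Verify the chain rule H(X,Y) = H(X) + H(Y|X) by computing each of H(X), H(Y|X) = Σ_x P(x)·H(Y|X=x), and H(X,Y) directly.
H(X) = 1.8783 bits, H(Y|X) = 1.3459 bits, H(X,Y) = 3.2242 bits

Marginal of X (row sums):
  P(X=0) = 0.189 + 0.123 + 0.071 = 0.383
  P(X=1) = 0.070 + 0.105 + 0.036 = 0.211
  P(X=2) = 0.055 + 0.047 + 0.191 = 0.293
  P(X=3) = 0.018 + 0.091 + 0.004 = 0.113
H(X) = -[0.383·log₂(0.383) + 0.211·log₂(0.211) + 0.293·log₂(0.293) + 0.113·log₂(0.113)]
  = 0.53030 + 0.47363 + 0.51891 + 0.35545 = 1.8783 bits

H(Y|X) = Σ_x P(x)·H(Y|X=x):
  X=0: P(X=0) = 0.383, P(Y|X=0) = (189/383, 123/383, 71/383) → H(Y|X=0) = 1.47983
  X=1: P(X=1) = 0.211, P(Y|X=1) = (70/211, 105/211, 36/211) → H(Y|X=1) = 1.46440
  X=2: P(X=2) = 0.293, P(Y|X=2) = (55/293, 47/293, 191/293) → H(Y|X=2) = 1.27896
  X=3: P(X=3) = 0.113, P(Y|X=3) = (18/113, 91/113, 4/113) → H(Y|X=3) = 0.84436
H(Y|X) = 0.383·1.47983 + 0.211·1.46440 + 0.293·1.27896 + 0.113·0.84436 = 1.3459 bits

H(X,Y) = -Σ_{x,y} P(x,y) log₂ P(x,y). Per-cell terms -P(x,y)·log₂P(x,y):
  X=0: 0.45427, 0.37186, 0.27094
  X=1: 0.26856, 0.34141, 0.17265
  X=2: 0.23014, 0.20733, 0.45618
  X=3: 0.10433, 0.31468, 0.03186
Sum of the 12 terms: H(X,Y) = 3.2242 bits

Chain rule check:
  H(X) + H(Y|X) = 1.8783 + 1.3459 = 3.2242 bits
  H(X,Y) = 3.2242 bits
✓ Chain rule verified.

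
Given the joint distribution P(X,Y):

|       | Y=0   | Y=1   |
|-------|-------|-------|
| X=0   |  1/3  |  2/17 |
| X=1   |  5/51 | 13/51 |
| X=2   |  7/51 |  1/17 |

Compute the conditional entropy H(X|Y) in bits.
1.3700 bits

H(X|Y) = H(X,Y) - H(Y)

H(X,Y) = -Σ_{x,y} P(x,y) log₂ P(x,y). Per-cell terms -P(x,y)·log₂P(x,y):
  X=0: 0.52832, 0.36323
  X=1: 0.32848, 0.50266
  X=2: 0.39324, 0.24044
Sum of the 6 terms: H(X,Y) = 2.3564 bits

Marginal of Y (column sums):
  P(Y=0) = 1/3 + 5/51 + 7/51 = 29/51
  P(Y=1) = 2/17 + 13/51 + 1/17 = 22/51
H(Y) = -[(29/51)·log₂(29/51) + (22/51)·log₂(22/51)]
  = 0.46312 + 0.52325 = 0.9864 bits

H(X|Y) = H(X,Y) - H(Y) = 2.3564 - 0.9864 = 1.3700 bits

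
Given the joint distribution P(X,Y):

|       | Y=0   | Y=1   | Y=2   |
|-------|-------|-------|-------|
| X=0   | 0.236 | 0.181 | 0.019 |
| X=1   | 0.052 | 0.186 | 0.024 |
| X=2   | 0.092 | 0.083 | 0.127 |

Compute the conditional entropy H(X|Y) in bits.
1.3583 bits

H(X|Y) = H(X,Y) - H(Y)

H(X,Y) = -Σ_{x,y} P(x,y) log₂ P(x,y). Per-cell terms -P(x,y)·log₂P(x,y):
  X=0: 0.49162, 0.44633, 0.10864
  X=1: 0.22180, 0.45135, 0.12914
  X=2: 0.31668, 0.29803, 0.37809
Sum of the 9 terms: H(X,Y) = 2.8417 bits

Marginal of Y (column sums):
  P(Y=0) = 0.236 + 0.052 + 0.092 = 0.380
  P(Y=1) = 0.181 + 0.186 + 0.083 = 0.450
  P(Y=2) = 0.019 + 0.024 + 0.127 = 0.170
H(Y) = -[0.380·log₂(0.380) + 0.450·log₂(0.450) + 0.170·log₂(0.170)]
  = 0.53045 + 0.51840 + 0.43459 = 1.4834 bits

H(X|Y) = H(X,Y) - H(Y) = 2.8417 - 1.4834 = 1.3583 bits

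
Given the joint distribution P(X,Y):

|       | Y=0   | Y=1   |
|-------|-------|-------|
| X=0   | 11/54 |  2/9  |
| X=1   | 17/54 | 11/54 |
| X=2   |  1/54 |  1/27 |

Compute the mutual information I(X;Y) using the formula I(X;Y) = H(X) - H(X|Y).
0.0185 bits

I(X;Y) = H(X) - H(X|Y)

Marginal of X (row sums):
  P(X=0) = 11/54 + 2/9 = 23/54
  P(X=1) = 17/54 + 11/54 = 14/27
  P(X=2) = 1/54 + 1/27 = 1/18
H(X) = -[(23/54)·log₂(23/54) + (14/27)·log₂(14/27) + (1/18)·log₂(1/18)]
  = 0.524453 + 0.491313 + 0.231663 = 1.24743 bits

Marginal of Y (column sums):
  P(Y=0) = 11/54 + 17/54 + 1/54 = 29/54
  P(Y=1) = 2/9 + 11/54 + 1/27 = 25/54
H(X|Y) = Σ_y P(y)·H(X|Y=y):
  Y=0: P(Y=0) = 29/54, P(X|Y=0) = (11/29, 17/29, 1/29) → H(X|Y=0) = 1.149684
  Y=1: P(Y=1) = 25/54, P(X|Y=1) = (12/25, 11/25, 2/25) → H(X|Y=1) = 1.320924
H(X|Y) = (29/54)·1.149684 + (25/54)·1.320924 = 1.22896 bits

I(X;Y) = H(X) - H(X|Y) = 1.24743 - 1.22896 = 0.0185 bits

Cross-check via I(X;Y) = H(X) + H(Y) - H(X,Y): computing H(Y) from the column sums and H(X,Y) from the 6 cells in the same way gives H(Y) = 0.99604 bits and H(X,Y) = 2.22500 bits, so
I(X;Y) = 1.24743 + 0.99604 - 2.22500 = 0.0185 bits ✓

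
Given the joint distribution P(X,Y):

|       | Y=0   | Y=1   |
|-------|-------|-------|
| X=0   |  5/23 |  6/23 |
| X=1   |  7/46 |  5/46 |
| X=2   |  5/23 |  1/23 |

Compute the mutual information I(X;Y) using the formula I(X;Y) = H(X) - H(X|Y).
0.0775 bits

I(X;Y) = H(X) - H(X|Y)

Marginal of X (row sums):
  P(X=0) = 5/23 + 6/23 = 11/23
  P(X=1) = 7/46 + 5/46 = 6/23
  P(X=2) = 5/23 + 1/23 = 6/23
H(X) = -[(11/23)·log₂(11/23) + (6/23)·log₂(6/23) + (6/23)·log₂(6/23)]
  = 0.50893 + 0.50572 + 0.50572 = 1.5204 bits

Marginal of Y (column sums):
  P(Y=0) = 5/23 + 7/46 + 5/23 = 27/46
  P(Y=1) = 6/23 + 5/46 + 1/23 = 19/46
H(X|Y) = Σ_y P(y)·H(X|Y=y):
  Y=0: P(Y=0) = 27/46, P(X|Y=0) = (10/27, 7/27, 10/27) → H(X|Y=0) = 1.56637
  Y=1: P(Y=1) = 19/46, P(X|Y=1) = (12/19, 5/19, 2/19) → H(X|Y=1) = 1.26744
H(X|Y) = (27/46)·1.56637 + (19/46)·1.26744 = 1.4429 bits

I(X;Y) = H(X) - H(X|Y) = 1.5204 - 1.4429 = 0.0775 bits

Cross-check via I(X;Y) = H(X) + H(Y) - H(X,Y): computing H(Y) from the column sums and H(X,Y) from the 6 cells in the same way gives H(Y) = 0.9781 bits and H(X,Y) = 2.4210 bits, so
I(X;Y) = 1.5204 + 0.9781 - 2.4210 = 0.0775 bits ✓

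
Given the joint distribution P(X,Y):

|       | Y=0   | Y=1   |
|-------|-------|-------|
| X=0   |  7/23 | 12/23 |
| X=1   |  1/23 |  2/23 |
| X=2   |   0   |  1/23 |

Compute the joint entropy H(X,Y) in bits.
1.7118 bits

H(X,Y) = -Σ_{x,y} P(x,y) log₂ P(x,y). Per-cell terms -P(x,y)·log₂P(x,y):
  X=0: 0.5223, 0.4897
  X=1: 0.1967, 0.3064
  X=2: 0.0000, 0.1967
  (cells with P = 0 contribute 0)
Sum of the 6 terms: H(X,Y) = 1.7118 bits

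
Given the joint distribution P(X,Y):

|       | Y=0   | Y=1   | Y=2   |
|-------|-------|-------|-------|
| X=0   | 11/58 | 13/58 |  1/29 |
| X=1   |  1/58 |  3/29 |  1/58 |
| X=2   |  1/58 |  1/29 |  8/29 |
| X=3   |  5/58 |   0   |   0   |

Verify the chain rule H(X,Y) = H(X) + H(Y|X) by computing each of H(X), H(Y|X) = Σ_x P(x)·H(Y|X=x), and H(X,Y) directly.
H(X) = 1.7454 bits, H(Y|X) = 0.9871 bits, H(X,Y) = 2.7325 bits

Marginal of X (row sums):
  P(X=0) = 11/58 + 13/58 + 1/29 = 13/29
  P(X=1) = 1/58 + 3/29 + 1/58 = 4/29
  P(X=2) = 1/58 + 1/29 + 8/29 = 19/58
  P(X=3) = 5/58 + 0 + 0 = 5/58
H(X) = -[(13/29)·log₂(13/29) + (4/29)·log₂(4/29) + (19/58)·log₂(19/58) + (5/58)·log₂(5/58)]
  = 0.51890 + 0.39420 + 0.52743 + 0.30483 = 1.7454 bits

H(Y|X) = Σ_x P(x)·H(Y|X=x):
  X=0: P(X=0) = 13/29, P(Y|X=0) = (11/26, 1/2, 1/13) → H(Y|X=0) = 1.30969
  X=1: P(X=1) = 4/29, P(Y|X=1) = (1/8, 3/4, 1/8) → H(Y|X=1) = 1.06128
  X=2: P(X=2) = 19/58, P(Y|X=2) = (1/19, 2/19, 16/19) → H(Y|X=2) = 0.77424
  X=3: P(X=3) = 5/58, P(Y|X=3) = (1, 0, 0) → H(Y|X=3) = 0.00000
H(Y|X) = (13/29)·1.30969 + (4/29)·1.06128 + (19/58)·0.77424 + (5/58)·0.00000 = 0.9871 bits

H(X,Y) = -Σ_{x,y} P(x,y) log₂ P(x,y). Per-cell terms -P(x,y)·log₂P(x,y):
  X=0: 0.45490, 0.48359, 0.16752
  X=1: 0.10100, 0.33859, 0.10100
  X=2: 0.10100, 0.16752, 0.51255
  X=3: 0.30483, 0.00000, 0.00000
  (cells with P = 0 contribute 0)
Sum of the 12 terms: H(X,Y) = 2.7325 bits

Chain rule check:
  H(X) + H(Y|X) = 1.7454 + 0.9871 = 2.7325 bits
  H(X,Y) = 2.7325 bits
✓ Chain rule verified.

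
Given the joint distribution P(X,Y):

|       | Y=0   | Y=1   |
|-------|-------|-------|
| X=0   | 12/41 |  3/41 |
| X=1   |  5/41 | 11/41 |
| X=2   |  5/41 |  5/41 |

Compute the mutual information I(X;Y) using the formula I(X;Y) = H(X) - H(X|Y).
0.1384 bits

I(X;Y) = H(X) - H(X|Y)

Marginal of X (row sums):
  P(X=0) = 12/41 + 3/41 = 15/41
  P(X=1) = 5/41 + 11/41 = 16/41
  P(X=2) = 5/41 + 5/41 = 10/41
H(X) = -[(15/41)·log₂(15/41) + (16/41)·log₂(16/41) + (10/41)·log₂(10/41)]
  = 0.5307 + 0.5298 + 0.4965 = 1.5570 bits

Marginal of Y (column sums):
  P(Y=0) = 12/41 + 5/41 + 5/41 = 22/41
  P(Y=1) = 3/41 + 11/41 + 5/41 = 19/41
H(X|Y) = Σ_y P(y)·H(X|Y=y):
  Y=0: P(Y=0) = 22/41, P(X|Y=0) = (6/11, 5/22, 5/22) → H(X|Y=0) = 1.4486
  Y=1: P(Y=1) = 19/41, P(X|Y=1) = (3/19, 11/19, 5/19) → H(X|Y=1) = 1.3838
H(X|Y) = (22/41)·1.4486 + (19/41)·1.3838 = 1.4186 bits

I(X;Y) = H(X) - H(X|Y) = 1.5570 - 1.4186 = 0.1384 bits

Cross-check via I(X;Y) = H(X) + H(Y) - H(X,Y): computing H(Y) from the column sums and H(X,Y) from the 6 cells in the same way gives H(Y) = 0.9961 bits and H(X,Y) = 2.4147 bits, so
I(X;Y) = 1.5570 + 0.9961 - 2.4147 = 0.1384 bits ✓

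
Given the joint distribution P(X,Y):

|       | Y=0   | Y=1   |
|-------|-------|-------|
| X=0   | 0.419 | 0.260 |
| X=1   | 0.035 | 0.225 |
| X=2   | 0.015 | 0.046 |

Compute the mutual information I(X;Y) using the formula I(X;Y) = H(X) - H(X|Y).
0.1481 bits

I(X;Y) = H(X) - H(X|Y)

Marginal of X (row sums):
  P(X=0) = 0.419 + 0.260 = 0.679
  P(X=1) = 0.035 + 0.225 = 0.260
  P(X=2) = 0.015 + 0.046 = 0.061
H(X) = -[0.679·log₂(0.679) + 0.260·log₂(0.260) + 0.061·log₂(0.061)]
  = 0.37923 + 0.50529 + 0.24614 = 1.1307 bits

Marginal of Y (column sums):
  P(Y=0) = 0.419 + 0.035 + 0.015 = 0.469
  P(Y=1) = 0.260 + 0.225 + 0.046 = 0.531
H(X|Y) = Σ_y P(y)·H(X|Y=y):
  Y=0: P(Y=0) = 0.469, P(X|Y=0) = (419/469, 5/67, 15/469) → H(X|Y=0) = 0.58356
  Y=1: P(Y=1) = 0.531, P(X|Y=1) = (260/531, 25/59, 46/531) → H(X|Y=1) = 1.33505
H(X|Y) = 0.469·0.58356 + 0.531·1.33505 = 0.9826 bits

I(X;Y) = H(X) - H(X|Y) = 1.1307 - 0.9826 = 0.1481 bits

Cross-check via I(X;Y) = H(X) + H(Y) - H(X,Y): computing H(Y) from the column sums and H(X,Y) from the 6 cells in the same way gives H(Y) = 0.9972 bits and H(X,Y) = 1.9798 bits, so
I(X;Y) = 1.1307 + 0.9972 - 1.9798 = 0.1481 bits ✓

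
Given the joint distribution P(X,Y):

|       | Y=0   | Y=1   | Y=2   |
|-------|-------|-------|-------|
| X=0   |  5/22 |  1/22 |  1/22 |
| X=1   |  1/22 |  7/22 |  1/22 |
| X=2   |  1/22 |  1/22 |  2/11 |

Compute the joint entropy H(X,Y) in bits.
2.6748 bits

H(X,Y) = -Σ_{x,y} P(x,y) log₂ P(x,y). Per-cell terms -P(x,y)·log₂P(x,y):
  X=0: 0.48580, 0.20270, 0.20270
  X=1: 0.20270, 0.52566, 0.20270
  X=2: 0.20270, 0.20270, 0.44717
Sum of the 9 terms: H(X,Y) = 2.6748 bits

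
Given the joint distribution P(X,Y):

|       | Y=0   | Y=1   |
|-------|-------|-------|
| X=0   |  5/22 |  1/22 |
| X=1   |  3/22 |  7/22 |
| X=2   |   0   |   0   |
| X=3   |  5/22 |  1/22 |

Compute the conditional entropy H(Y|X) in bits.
0.7551 bits

H(Y|X) = H(X,Y) - H(X)

H(X,Y) = -Σ_{x,y} P(x,y) log₂ P(x,y). Per-cell terms -P(x,y)·log₂P(x,y):
  X=0: 0.48580, 0.20270
  X=1: 0.39197, 0.52566
  X=2: 0.00000, 0.00000
  X=3: 0.48580, 0.20270
  (cells with P = 0 contribute 0)
Sum of the 8 terms: H(X,Y) = 2.2946 bits

Marginal of X (row sums):
  P(X=0) = 5/22 + 1/22 = 3/11
  P(X=1) = 3/22 + 7/22 = 5/11
  P(X=2) = 0 + 0 = 0
  P(X=3) = 5/22 + 1/22 = 3/11
H(X) = -[(3/11)·log₂(3/11) + (5/11)·log₂(5/11) + (3/11)·log₂(3/11)]   (outcomes with P = 0 contribute 0)
  = 0.51122 + 0.51705 + 0.51122 = 1.5395 bits

H(Y|X) = H(X,Y) - H(X) = 2.2946 - 1.5395 = 0.7551 bits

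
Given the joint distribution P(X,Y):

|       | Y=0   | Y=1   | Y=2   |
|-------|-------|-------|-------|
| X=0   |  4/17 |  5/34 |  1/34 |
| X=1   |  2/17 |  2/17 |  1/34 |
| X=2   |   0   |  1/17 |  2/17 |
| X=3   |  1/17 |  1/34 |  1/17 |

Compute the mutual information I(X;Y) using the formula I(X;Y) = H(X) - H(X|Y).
0.2738 bits

I(X;Y) = H(X) - H(X|Y)

Marginal of X (row sums):
  P(X=0) = 4/17 + 5/34 + 1/34 = 7/17
  P(X=1) = 2/17 + 2/17 + 1/34 = 9/34
  P(X=2) = 0 + 1/17 + 2/17 = 3/17
  P(X=3) = 1/17 + 1/34 + 1/17 = 5/34
H(X) = -[(7/17)·log₂(7/17) + (9/34)·log₂(9/34) + (3/17)·log₂(3/17) + (5/34)·log₂(5/34)]
  = 0.5271 + 0.5076 + 0.4416 + 0.4067 = 1.8830 bits

Marginal of Y (column sums):
  P(Y=0) = 4/17 + 2/17 + 0 + 1/17 = 7/17
  P(Y=1) = 5/34 + 2/17 + 1/17 + 1/34 = 6/17
  P(Y=2) = 1/34 + 1/34 + 2/17 + 1/17 = 4/17
H(X|Y) = Σ_y P(y)·H(X|Y=y):
  Y=0: P(Y=0) = 7/17, P(X|Y=0) = (4/7, 2/7, 0, 1/7) → H(X|Y=0) = 1.3788
  Y=1: P(Y=1) = 6/17, P(X|Y=1) = (5/12, 1/3, 1/6, 1/12) → H(X|Y=1) = 1.7842
  Y=2: P(Y=2) = 4/17, P(X|Y=2) = (1/8, 1/8, 1/2, 1/4) → H(X|Y=2) = 1.7500
H(X|Y) = (7/17)·1.3788 + (6/17)·1.7842 + (4/17)·1.7500 = 1.6092 bits

I(X;Y) = H(X) - H(X|Y) = 1.8830 - 1.6092 = 0.2738 bits

Cross-check via I(X;Y) = H(X) + H(Y) - H(X,Y): computing H(Y) from the column sums and H(X,Y) from the 12 cells in the same way gives H(Y) = 1.5486 bits and H(X,Y) = 3.1578 bits, so
I(X;Y) = 1.8830 + 1.5486 - 3.1578 = 0.2738 bits ✓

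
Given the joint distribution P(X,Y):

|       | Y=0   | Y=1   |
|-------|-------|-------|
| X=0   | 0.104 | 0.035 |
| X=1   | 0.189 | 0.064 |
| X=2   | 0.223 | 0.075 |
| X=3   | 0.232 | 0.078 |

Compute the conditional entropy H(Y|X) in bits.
0.8144 bits

H(Y|X) = H(X,Y) - H(X)

H(X,Y) = -Σ_{x,y} P(x,y) log₂ P(x,y). Per-cell terms -P(x,y)·log₂P(x,y):
  X=0: 0.339596, 0.169278
  X=1: 0.454269, 0.253810
  X=2: 0.482769, 0.280272
  X=3: 0.489010, 0.287070
Sum of the 8 terms: H(X,Y) = 2.75607 bits

Marginal of X (row sums):
  P(X=0) = 0.104 + 0.035 = 0.139
  P(X=1) = 0.189 + 0.064 = 0.253
  P(X=2) = 0.223 + 0.075 = 0.298
  P(X=3) = 0.232 + 0.078 = 0.310
H(X) = -[0.139·log₂(0.139) + 0.253·log₂(0.253) + 0.298·log₂(0.298) + 0.310·log₂(0.310)]
  = 0.395711 + 0.501646 + 0.520491 + 0.523795 = 1.94164 bits

H(Y|X) = H(X,Y) - H(X) = 2.75607 - 1.94164 = 0.8144 bits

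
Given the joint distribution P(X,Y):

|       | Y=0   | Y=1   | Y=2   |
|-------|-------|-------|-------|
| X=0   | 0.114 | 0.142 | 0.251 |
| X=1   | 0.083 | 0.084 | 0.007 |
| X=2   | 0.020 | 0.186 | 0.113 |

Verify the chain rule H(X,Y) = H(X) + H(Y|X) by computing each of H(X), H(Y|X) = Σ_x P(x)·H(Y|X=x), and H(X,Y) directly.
H(X) = 1.4616 bits, H(Y|X) = 1.3639 bits, H(X,Y) = 2.8256 bits

Marginal of X (row sums):
  P(X=0) = 0.114 + 0.142 + 0.251 = 0.507
  P(X=1) = 0.083 + 0.084 + 0.007 = 0.174
  P(X=2) = 0.020 + 0.186 + 0.113 = 0.319
H(X) = -[0.507·log₂(0.507) + 0.174·log₂(0.174) + 0.319·log₂(0.319)]
  = 0.49683 + 0.43897 + 0.52583 = 1.4616 bits

H(Y|X) = Σ_x P(x)·H(Y|X=x):
  X=0: P(X=0) = 0.507, P(Y|X=0) = (38/169, 142/507, 251/507) → H(Y|X=0) = 1.50049
  X=1: P(X=1) = 0.174, P(Y|X=1) = (83/174, 14/29, 7/174) → H(Y|X=1) = 1.20309
  X=2: P(X=2) = 0.319, P(Y|X=2) = (20/319, 186/319, 113/319) → H(Y|X=2) = 1.23465
H(Y|X) = 0.507·1.50049 + 0.174·1.20309 + 0.319·1.23465 = 1.3639 bits

H(X,Y) = -Σ_{x,y} P(x,y) log₂ P(x,y). Per-cell terms -P(x,y)·log₂P(x,y):
  X=0: 0.35715, 0.39988, 0.50055
  X=1: 0.29803, 0.30017, 0.05011
  X=2: 0.11288, 0.45135, 0.35545
Sum of the 9 terms: H(X,Y) = 2.8256 bits

Chain rule check:
  H(X) + H(Y|X) = 1.4616 + 1.3639 = 2.8255 bits
  H(X,Y) = 2.8256 bits
✓ Chain rule verified (Δ = 0.0001 is 4-dp rounding noise: each of the three values was rounded independently).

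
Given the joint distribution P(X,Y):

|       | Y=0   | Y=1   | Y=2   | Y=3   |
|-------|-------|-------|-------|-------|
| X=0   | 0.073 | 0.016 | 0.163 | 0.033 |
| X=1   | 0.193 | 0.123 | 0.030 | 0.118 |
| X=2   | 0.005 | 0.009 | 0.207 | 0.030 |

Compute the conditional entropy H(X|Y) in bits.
1.1336 bits

H(X|Y) = H(X,Y) - H(Y)

H(X,Y) = -Σ_{x,y} P(x,y) log₂ P(x,y). Per-cell terms -P(x,y)·log₂P(x,y):
  X=0: 0.27565, 0.09545, 0.42658, 0.16241
  X=1: 0.45805, 0.37186, 0.15177, 0.36381
  X=2: 0.03822, 0.06116, 0.47037, 0.15177
Sum of the 12 terms: H(X,Y) = 3.0271 bits

Marginal of Y (column sums):
  P(Y=0) = 0.073 + 0.193 + 0.005 = 0.271
  P(Y=1) = 0.016 + 0.123 + 0.009 = 0.148
  P(Y=2) = 0.163 + 0.030 + 0.207 = 0.400
  P(Y=3) = 0.033 + 0.118 + 0.030 = 0.181
H(Y) = -[0.271·log₂(0.271) + 0.148·log₂(0.148) + 0.400·log₂(0.400) + 0.181·log₂(0.181)]
  = 0.51047 + 0.40794 + 0.52877 + 0.44633 = 1.8935 bits

H(X|Y) = H(X,Y) - H(Y) = 3.0271 - 1.8935 = 1.1336 bits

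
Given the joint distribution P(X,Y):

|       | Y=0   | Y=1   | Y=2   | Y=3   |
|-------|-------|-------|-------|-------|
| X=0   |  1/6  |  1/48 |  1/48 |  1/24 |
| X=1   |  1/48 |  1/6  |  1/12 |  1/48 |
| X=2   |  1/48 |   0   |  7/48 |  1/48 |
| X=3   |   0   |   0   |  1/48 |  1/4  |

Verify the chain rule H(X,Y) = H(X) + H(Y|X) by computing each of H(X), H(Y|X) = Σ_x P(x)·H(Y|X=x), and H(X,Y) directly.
H(X) = 1.9817 bits, H(Y|X) = 1.0893 bits, H(X,Y) = 3.0710 bits

Marginal of X (row sums):
  P(X=0) = 1/6 + 1/48 + 1/48 + 1/24 = 1/4
  P(X=1) = 1/48 + 1/6 + 1/12 + 1/48 = 7/24
  P(X=2) = 1/48 + 0 + 7/48 + 1/48 = 3/16
  P(X=3) = 0 + 0 + 1/48 + 1/4 = 13/48
H(X) = -[(1/4)·log₂(1/4) + (7/24)·log₂(7/24) + (3/16)·log₂(3/16) + (13/48)·log₂(13/48)]
  = 0.50000 + 0.51847 + 0.45282 + 0.51039 = 1.9817 bits

H(Y|X) = Σ_x P(x)·H(Y|X=x):
  X=0: P(X=0) = 1/4, P(Y|X=0) = (2/3, 1/12, 1/12, 1/6) → H(Y|X=0) = 1.41830
  X=1: P(X=1) = 7/24, P(Y|X=1) = (1/14, 4/7, 2/7, 1/14) → H(Y|X=1) = 1.52164
  X=2: P(X=2) = 3/16, P(Y|X=2) = (1/9, 0, 7/9, 1/9) → H(Y|X=2) = 0.98643
  X=3: P(X=3) = 13/48, P(Y|X=3) = (0, 0, 1/13, 12/13) → H(Y|X=3) = 0.39124
H(Y|X) = (1/4)·1.41830 + (7/24)·1.52164 + (3/16)·0.98643 + (13/48)·0.39124 = 1.0893 bits

H(X,Y) = -Σ_{x,y} P(x,y) log₂ P(x,y). Per-cell terms -P(x,y)·log₂P(x,y):
  X=0: 0.43083, 0.11635, 0.11635, 0.19104
  X=1: 0.11635, 0.43083, 0.29875, 0.11635
  X=2: 0.11635, 0.00000, 0.40507, 0.11635
  X=3: 0.00000, 0.00000, 0.11635, 0.50000
  (cells with P = 0 contribute 0)
Sum of the 16 terms: H(X,Y) = 3.0710 bits

Chain rule check:
  H(X) + H(Y|X) = 1.9817 + 1.0893 = 3.0710 bits
  H(X,Y) = 3.0710 bits
✓ Chain rule verified.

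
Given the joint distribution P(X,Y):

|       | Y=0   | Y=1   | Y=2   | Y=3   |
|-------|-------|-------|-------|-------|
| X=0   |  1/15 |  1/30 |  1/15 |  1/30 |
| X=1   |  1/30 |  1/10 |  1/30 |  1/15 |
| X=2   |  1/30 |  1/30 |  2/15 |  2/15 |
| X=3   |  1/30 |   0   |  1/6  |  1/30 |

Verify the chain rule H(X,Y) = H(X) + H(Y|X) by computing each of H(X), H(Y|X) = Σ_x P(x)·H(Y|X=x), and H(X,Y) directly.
H(X) = 1.9725 bits, H(Y|X) = 1.6556 bits, H(X,Y) = 3.6281 bits

Marginal of X (row sums):
  P(X=0) = 1/15 + 1/30 + 1/15 + 1/30 = 1/5
  P(X=1) = 1/30 + 1/10 + 1/30 + 1/15 = 7/30
  P(X=2) = 1/30 + 1/30 + 2/15 + 2/15 = 1/3
  P(X=3) = 1/30 + 0 + 1/6 + 1/30 = 7/30
H(X) = -[(1/5)·log₂(1/5) + (7/30)·log₂(7/30) + (1/3)·log₂(1/3) + (7/30)·log₂(7/30)]
  = 0.46439 + 0.48989 + 0.52832 + 0.48989 = 1.9725 bits

H(Y|X) = Σ_x P(x)·H(Y|X=x):
  X=0: P(X=0) = 1/5, P(Y|X=0) = (1/3, 1/6, 1/3, 1/6) → H(Y|X=0) = 1.91830
  X=1: P(X=1) = 7/30, P(Y|X=1) = (1/7, 3/7, 1/7, 2/7) → H(Y|X=1) = 1.84237
  X=2: P(X=2) = 1/3, P(Y|X=2) = (1/10, 1/10, 2/5, 2/5) → H(Y|X=2) = 1.72193
  X=3: P(X=3) = 7/30, P(Y|X=3) = (1/7, 0, 5/7, 1/7) → H(Y|X=3) = 1.14883
H(Y|X) = (1/5)·1.91830 + (7/30)·1.84237 + (1/3)·1.72193 + (7/30)·1.14883 = 1.6556 bits

H(X,Y) = -Σ_{x,y} P(x,y) log₂ P(x,y). Per-cell terms -P(x,y)·log₂P(x,y):
  X=0: 0.26046, 0.16356, 0.26046, 0.16356
  X=1: 0.16356, 0.33219, 0.16356, 0.26046
  X=2: 0.16356, 0.16356, 0.38759, 0.38759
  X=3: 0.16356, 0.00000, 0.43083, 0.16356
  (cells with P = 0 contribute 0)
Sum of the 16 terms: H(X,Y) = 3.6281 bits

Chain rule check:
  H(X) + H(Y|X) = 1.9725 + 1.6556 = 3.6281 bits
  H(X,Y) = 3.6281 bits
✓ Chain rule verified.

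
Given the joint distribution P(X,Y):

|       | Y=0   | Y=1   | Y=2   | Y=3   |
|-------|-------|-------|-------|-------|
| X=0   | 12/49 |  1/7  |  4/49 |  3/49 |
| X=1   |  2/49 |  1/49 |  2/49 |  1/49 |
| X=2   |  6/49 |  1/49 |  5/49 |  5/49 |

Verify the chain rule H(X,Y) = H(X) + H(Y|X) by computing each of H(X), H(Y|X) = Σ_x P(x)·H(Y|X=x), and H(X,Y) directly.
H(X) = 1.3860 bits, H(Y|X) = 1.8174 bits, H(X,Y) = 3.2034 bits

Marginal of X (row sums):
  P(X=0) = 12/49 + 1/7 + 4/49 + 3/49 = 26/49
  P(X=1) = 2/49 + 1/49 + 2/49 + 1/49 = 6/49
  P(X=2) = 6/49 + 1/49 + 5/49 + 5/49 = 17/49
H(X) = -[(26/49)·log₂(26/49) + (6/49)·log₂(6/49) + (17/49)·log₂(17/49)]
  = 0.48512 + 0.37099 + 0.52986 = 1.3860 bits

H(Y|X) = Σ_x P(x)·H(Y|X=x):
  X=0: P(X=0) = 26/49, P(Y|X=0) = (6/13, 7/26, 2/13, 3/26) → H(Y|X=0) = 1.79944
  X=1: P(X=1) = 6/49, P(Y|X=1) = (1/3, 1/6, 1/3, 1/6) → H(Y|X=1) = 1.91830
  X=2: P(X=2) = 17/49, P(Y|X=2) = (6/17, 1/17, 5/17, 5/17) → H(Y|X=2) = 1.80928
H(Y|X) = (26/49)·1.79944 + (6/49)·1.91830 + (17/49)·1.80928 = 1.8174 bits

H(X,Y) = -Σ_{x,y} P(x,y) log₂ P(x,y). Per-cell terms -P(x,y)·log₂P(x,y):
  X=0: 0.49708, 0.40105, 0.29508, 0.24672
  X=1: 0.18836, 0.11459, 0.18836, 0.11459
  X=2: 0.37099, 0.11459, 0.33600, 0.33600
Sum of the 12 terms: H(X,Y) = 3.2034 bits

Chain rule check:
  H(X) + H(Y|X) = 1.3860 + 1.8174 = 3.2034 bits
  H(X,Y) = 3.2034 bits
✓ Chain rule verified.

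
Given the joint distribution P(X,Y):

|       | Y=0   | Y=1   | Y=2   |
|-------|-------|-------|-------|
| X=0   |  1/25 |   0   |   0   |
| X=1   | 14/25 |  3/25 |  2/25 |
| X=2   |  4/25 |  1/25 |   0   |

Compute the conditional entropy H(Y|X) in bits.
0.9705 bits

H(Y|X) = H(X,Y) - H(X)

H(X,Y) = -Σ_{x,y} P(x,y) log₂ P(x,y). Per-cell terms -P(x,y)·log₂P(x,y):
  X=0: 0.18575, 0.00000, 0.00000
  X=1: 0.46844, 0.36707, 0.29151
  X=2: 0.42302, 0.18575, 0.00000
  (cells with P = 0 contribute 0)
Sum of the 9 terms: H(X,Y) = 1.92154 bits

Marginal of X (row sums):
  P(X=0) = 1/25 + 0 + 0 = 1/25
  P(X=1) = 14/25 + 3/25 + 2/25 = 19/25
  P(X=2) = 4/25 + 1/25 + 0 = 1/5
H(X) = -[(1/25)·log₂(1/25) + (19/25)·log₂(19/25) + (1/5)·log₂(1/5)]
  = 0.18575 + 0.30091 + 0.46439 = 0.95105 bits

H(Y|X) = H(X,Y) - H(X) = 1.92154 - 0.95105 = 0.9705 bits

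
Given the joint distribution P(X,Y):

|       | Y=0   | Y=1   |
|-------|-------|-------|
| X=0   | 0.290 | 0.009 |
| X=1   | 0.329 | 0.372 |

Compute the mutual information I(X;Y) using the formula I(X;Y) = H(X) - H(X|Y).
0.2014 bits

I(X;Y) = H(X) - H(X|Y)

Marginal of X (row sums):
  P(X=0) = 0.290 + 0.009 = 0.299
  P(X=1) = 0.329 + 0.372 = 0.701
H(X) = -[0.299·log₂(0.299) + 0.701·log₂(0.701)]
  = 0.5208 + 0.3593 = 0.8801 bits

Marginal of Y (column sums):
  P(Y=0) = 0.290 + 0.329 = 0.619
  P(Y=1) = 0.009 + 0.372 = 0.381
H(X|Y) = Σ_y P(y)·H(X|Y=y):
  Y=0: P(Y=0) = 0.619, P(X|Y=0) = (290/619, 329/619) → H(X|Y=0) = 0.9971
  Y=1: P(Y=1) = 0.381, P(X|Y=1) = (3/127, 124/127) → H(X|Y=1) = 0.1613
H(X|Y) = 0.619·0.9971 + 0.381·0.1613 = 0.6787 bits

I(X;Y) = H(X) - H(X|Y) = 0.8801 - 0.6787 = 0.2014 bits

Cross-check via I(X;Y) = H(X) + H(Y) - H(X,Y): computing H(Y) from the column sums and H(X,Y) from the 4 cells in the same way gives H(Y) = 0.9587 bits and H(X,Y) = 1.6374 bits, so
I(X;Y) = 0.8801 + 0.9587 - 1.6374 = 0.2014 bits ✓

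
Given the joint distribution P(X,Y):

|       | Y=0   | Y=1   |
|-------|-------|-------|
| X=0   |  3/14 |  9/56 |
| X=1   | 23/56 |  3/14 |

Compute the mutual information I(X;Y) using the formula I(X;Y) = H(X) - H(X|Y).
0.0053 bits

I(X;Y) = H(X) - H(X|Y)

Marginal of X (row sums):
  P(X=0) = 3/14 + 9/56 = 3/8
  P(X=1) = 23/56 + 3/14 = 5/8
H(X) = -[(3/8)·log₂(3/8) + (5/8)·log₂(5/8)]
  = 0.530639 + 0.423795 = 0.95443 bits

Marginal of Y (column sums):
  P(Y=0) = 3/14 + 23/56 = 5/8
  P(Y=1) = 9/56 + 3/14 = 3/8
H(X|Y) = Σ_y P(y)·H(X|Y=y):
  Y=0: P(Y=0) = 5/8, P(X|Y=0) = (12/35, 23/35) → H(X|Y=0) = 0.927527
  Y=1: P(Y=1) = 3/8, P(X|Y=1) = (3/7, 4/7) → H(X|Y=1) = 0.985228
H(X|Y) = (5/8)·0.927527 + (3/8)·0.985228 = 0.94916 bits

I(X;Y) = H(X) - H(X|Y) = 0.95443 - 0.94916 = 0.0053 bits

Cross-check via I(X;Y) = H(X) + H(Y) - H(X,Y): computing H(Y) from the column sums and H(X,Y) from the 4 cells in the same way gives H(Y) = 0.95443 bits and H(X,Y) = 1.90360 bits, so
I(X;Y) = 0.95443 + 0.95443 - 1.90360 = 0.0053 bits ✓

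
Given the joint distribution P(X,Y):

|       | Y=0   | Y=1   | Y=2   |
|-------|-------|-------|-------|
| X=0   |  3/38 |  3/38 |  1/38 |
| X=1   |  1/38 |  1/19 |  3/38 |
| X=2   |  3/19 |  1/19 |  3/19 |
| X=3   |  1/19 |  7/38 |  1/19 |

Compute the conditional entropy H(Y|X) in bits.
1.4101 bits

H(Y|X) = H(X,Y) - H(X)

H(X,Y) = -Σ_{x,y} P(x,y) log₂ P(x,y). Per-cell terms -P(x,y)·log₂P(x,y):
  X=0: 0.28918, 0.28918, 0.13810
  X=1: 0.13810, 0.22358, 0.28918
  X=2: 0.42047, 0.22358, 0.42047
  X=3: 0.22358, 0.44958, 0.22358
Sum of the 12 terms: H(X,Y) = 3.3286 bits

Marginal of X (row sums):
  P(X=0) = 3/38 + 3/38 + 1/38 = 7/38
  P(X=1) = 1/38 + 1/19 + 3/38 = 3/19
  P(X=2) = 3/19 + 1/19 + 3/19 = 7/19
  P(X=3) = 1/19 + 7/38 + 1/19 = 11/38
H(X) = -[(7/38)·log₂(7/38) + (3/19)·log₂(3/19) + (7/19)·log₂(7/19) + (11/38)·log₂(11/38)]
  = 0.44958 + 0.42047 + 0.53074 + 0.51772 = 1.9185 bits

H(Y|X) = H(X,Y) - H(X) = 3.3286 - 1.9185 = 1.4101 bits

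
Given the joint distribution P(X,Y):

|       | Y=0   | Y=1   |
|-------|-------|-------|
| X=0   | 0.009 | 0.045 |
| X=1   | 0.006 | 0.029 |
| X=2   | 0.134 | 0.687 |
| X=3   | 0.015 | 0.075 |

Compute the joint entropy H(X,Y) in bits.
1.5867 bits

H(X,Y) = -Σ_{x,y} P(x,y) log₂ P(x,y). Per-cell terms -P(x,y)·log₂P(x,y):
  X=0: 0.06116, 0.20133
  X=1: 0.04428, 0.14813
  X=2: 0.38856, 0.37209
  X=3: 0.09088, 0.28027
Sum of the 8 terms: H(X,Y) = 1.5867 bits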